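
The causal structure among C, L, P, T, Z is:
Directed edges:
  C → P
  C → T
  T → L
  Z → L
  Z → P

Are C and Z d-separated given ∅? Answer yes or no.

Yes — C ⊥ Z | ∅.

Bayes-Ball from C | ∅ reaches {L,P,T}.
Z ∉ reach(C|∅) ⇒ C ⊥ Z | ∅.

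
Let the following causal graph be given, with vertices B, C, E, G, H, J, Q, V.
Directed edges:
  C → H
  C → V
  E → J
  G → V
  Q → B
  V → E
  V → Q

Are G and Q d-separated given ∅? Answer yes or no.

Bayes-Ball from G | ∅ reaches {B,E,J,Q,V}.
Q ∈ reach(G|∅) ⇒ G ⊥̸ Q | ∅.

No — G and Q are d-connected given ∅.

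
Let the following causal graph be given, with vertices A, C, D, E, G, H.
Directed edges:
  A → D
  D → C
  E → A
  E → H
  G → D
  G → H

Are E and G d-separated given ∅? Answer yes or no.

Yes — E ⊥ G | ∅.

Bayes-Ball from E | ∅ reaches {A,C,D,H}.
G ∉ reach(E|∅) ⇒ E ⊥ G | ∅.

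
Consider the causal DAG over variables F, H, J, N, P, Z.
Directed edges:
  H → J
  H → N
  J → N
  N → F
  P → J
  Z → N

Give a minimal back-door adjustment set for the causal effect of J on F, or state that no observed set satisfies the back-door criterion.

desc(J)\{J}={F,N}; candidates ⊆ {H,P,Z}.
size 0: {}; under {} J still reaches {F,H,N,P} ∋ F.
{H}: J⊥F given {H} in G with J→· removed — back-door holds.

J→F: minimal back-door set {H}.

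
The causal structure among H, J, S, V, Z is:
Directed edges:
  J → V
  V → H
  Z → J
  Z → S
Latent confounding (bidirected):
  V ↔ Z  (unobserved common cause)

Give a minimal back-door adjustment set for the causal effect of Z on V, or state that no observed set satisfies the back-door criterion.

desc(Z)\{Z}={H,J,S,V}; candidates ⊆ {—}.
Z↔V: latent back-door arc(s) into Z.
size 0: {}; under {} Z still reaches {H,V} ∋ V.
Z↔V cannot be blocked by any observed set — no back-door set.

Z→V: no observed back-door set.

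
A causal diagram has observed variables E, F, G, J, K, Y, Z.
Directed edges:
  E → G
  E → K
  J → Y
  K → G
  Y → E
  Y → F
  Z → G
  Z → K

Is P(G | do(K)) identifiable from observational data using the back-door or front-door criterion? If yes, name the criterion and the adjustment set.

desc(K)\{K}={G}; candidates ⊆ {E,F,J,Y,Z}.
size 0: {}; under {} K still reaches {E,F,G,J,Y,Z} ∋ G.
size 1: {E}, {F}, {J} …(+2); under {E} K still reaches {G,Z} ∋ G.
{E,Z}: K⊥G given {E,Z} in G with K→· removed — back-door holds.
P(G|do(K)) = Σ_{E,Z} P(G|K,E,Z)·P(E,Z).

P(G|do(K)): backdoor, adjust for {E, Z}.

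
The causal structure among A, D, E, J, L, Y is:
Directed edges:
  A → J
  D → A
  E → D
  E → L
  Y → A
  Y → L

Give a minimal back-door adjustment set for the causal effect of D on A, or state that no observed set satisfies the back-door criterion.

desc(D)\{D}={A,J}; candidates ⊆ {E,L,Y}.
∅: D⊥A given ∅ in G with D→· removed — back-door holds.

D→A: minimal back-door set ∅.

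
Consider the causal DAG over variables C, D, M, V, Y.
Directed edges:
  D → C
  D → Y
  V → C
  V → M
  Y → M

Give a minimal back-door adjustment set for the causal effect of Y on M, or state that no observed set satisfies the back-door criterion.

Y→M: minimal back-door set ∅.

desc(Y)\{Y}={M}; candidates ⊆ {C,D,V}.
∅: Y⊥M given ∅ in G with Y→· removed — back-door holds.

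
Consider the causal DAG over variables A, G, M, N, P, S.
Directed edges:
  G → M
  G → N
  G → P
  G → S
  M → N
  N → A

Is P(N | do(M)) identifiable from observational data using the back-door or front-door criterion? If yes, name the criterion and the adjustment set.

desc(M)\{M}={A,N}; candidates ⊆ {G,P,S}.
size 0: {}; under {} M still reaches {A,G,N,P,S} ∋ N.
{G}: M⊥N given {G} in G with M→· removed — back-door holds.
P(N|do(M)) = Σ_{G} P(N|M,G)·P(G).

P(N|do(M)): backdoor, adjust for {G}.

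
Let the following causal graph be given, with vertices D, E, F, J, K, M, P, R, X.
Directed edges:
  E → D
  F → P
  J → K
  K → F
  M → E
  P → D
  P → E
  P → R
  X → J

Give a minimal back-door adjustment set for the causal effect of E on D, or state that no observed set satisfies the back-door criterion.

E→D: minimal back-door set {P}.

desc(E)\{E}={D}; candidates ⊆ {F,J,K,M,P,R,X}.
size 0: {}; under {} E still reaches {D,F,J,K,M,P,R,X} ∋ D.
{P}: E⊥D given {P} in G with E→· removed — back-door holds.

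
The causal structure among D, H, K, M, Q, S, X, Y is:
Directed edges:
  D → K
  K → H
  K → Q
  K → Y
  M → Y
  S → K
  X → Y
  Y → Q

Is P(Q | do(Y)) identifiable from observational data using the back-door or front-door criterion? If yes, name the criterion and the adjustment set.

P(Q|do(Y)): backdoor, adjust for {K}.

desc(Y)\{Y}={Q}; candidates ⊆ {D,H,K,M,S,X}.
size 0: {}; under {} Y still reaches {D,H,K,M,Q,S,X} ∋ Q.
{K}: Y⊥Q given {K} in G with Y→· removed — back-door holds.
P(Q|do(Y)) = Σ_{K} P(Q|Y,K)·P(K).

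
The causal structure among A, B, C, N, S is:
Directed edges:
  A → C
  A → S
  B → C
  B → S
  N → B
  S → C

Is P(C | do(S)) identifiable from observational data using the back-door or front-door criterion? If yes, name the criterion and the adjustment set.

P(C|do(S)): backdoor, adjust for {A, B}.

desc(S)\{S}={C}; candidates ⊆ {A,B,N}.
size 0: {}; under {} S still reaches {A,B,C,N} ∋ C.
size 1: {A}, {B}, {N}; under {A} S still reaches {B,C,N} ∋ C.
{A,B}: S⊥C given {A,B} in G with S→· removed — back-door holds.
P(C|do(S)) = Σ_{A,B} P(C|S,A,B)·P(A,B).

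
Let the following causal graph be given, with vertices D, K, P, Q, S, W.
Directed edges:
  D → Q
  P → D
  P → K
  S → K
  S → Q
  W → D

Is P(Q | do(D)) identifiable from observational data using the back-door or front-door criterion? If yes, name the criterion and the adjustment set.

desc(D)\{D}={Q}; candidates ⊆ {K,P,S,W}.
∅: D⊥Q given ∅ in G with D→· removed — back-door holds.
P(Q|do(D)) = P(Q|D) — no adjustment needed.

P(Q|do(D)): backdoor, adjust for ∅.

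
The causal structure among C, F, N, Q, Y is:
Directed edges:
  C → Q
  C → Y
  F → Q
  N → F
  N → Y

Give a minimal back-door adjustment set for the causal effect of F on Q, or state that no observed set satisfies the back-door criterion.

F→Q: minimal back-door set ∅.

desc(F)\{F}={Q}; candidates ⊆ {C,N,Y}.
∅: F⊥Q given ∅ in G with F→· removed — back-door holds.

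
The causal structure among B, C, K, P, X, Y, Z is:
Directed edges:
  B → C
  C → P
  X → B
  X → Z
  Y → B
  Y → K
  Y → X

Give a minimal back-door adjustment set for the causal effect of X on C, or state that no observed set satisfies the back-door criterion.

X→C: minimal back-door set {Y}.

desc(X)\{X}={B,C,P,Z}; candidates ⊆ {K,Y}.
size 0: {}; under {} X still reaches {B,C,K,P,Y} ∋ C.
{Y}: X⊥C given {Y} in G with X→· removed — back-door holds.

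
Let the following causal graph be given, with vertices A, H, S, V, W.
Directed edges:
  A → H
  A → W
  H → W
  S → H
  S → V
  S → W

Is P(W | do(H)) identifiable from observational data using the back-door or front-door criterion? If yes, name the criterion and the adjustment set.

P(W|do(H)): backdoor, adjust for {A, S}.

desc(H)\{H}={W}; candidates ⊆ {A,S,V}.
size 0: {}; under {} H still reaches {A,S,V,W} ∋ W.
size 1: {A}, {S}, {V}; under {A} H still reaches {S,V,W} ∋ W.
{A,S}: H⊥W given {A,S} in G with H→· removed — back-door holds.
P(W|do(H)) = Σ_{A,S} P(W|H,A,S)·P(A,S).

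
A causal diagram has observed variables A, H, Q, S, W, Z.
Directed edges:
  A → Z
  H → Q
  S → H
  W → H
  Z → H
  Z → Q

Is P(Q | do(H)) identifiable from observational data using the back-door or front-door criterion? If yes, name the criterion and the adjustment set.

desc(H)\{H}={Q}; candidates ⊆ {A,S,W,Z}.
size 0: {}; under {} H still reaches {A,Q,S,W,Z} ∋ Q.
{Z}: H⊥Q given {Z} in G with H→· removed — back-door holds.
P(Q|do(H)) = Σ_{Z} P(Q|H,Z)·P(Z).

P(Q|do(H)): backdoor, adjust for {Z}.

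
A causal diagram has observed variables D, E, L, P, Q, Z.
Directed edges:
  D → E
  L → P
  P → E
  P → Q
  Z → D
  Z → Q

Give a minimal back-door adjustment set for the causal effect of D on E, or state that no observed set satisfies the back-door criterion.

desc(D)\{D}={E}; candidates ⊆ {L,P,Q,Z}.
∅: D⊥E given ∅ in G with D→· removed — back-door holds.

D→E: minimal back-door set ∅.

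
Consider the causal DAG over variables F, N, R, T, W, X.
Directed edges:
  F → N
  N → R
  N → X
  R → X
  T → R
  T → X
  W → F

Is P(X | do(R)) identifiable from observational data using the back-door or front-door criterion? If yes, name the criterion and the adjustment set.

desc(R)\{R}={X}; candidates ⊆ {F,N,T,W}.
size 0: {}; under {} R still reaches {F,N,T,W,X} ∋ X.
size 1: {F}, {N}, {T} …(+1); under {F} R still reaches {N,T,X} ∋ X.
{N,T}: R⊥X given {N,T} in G with R→· removed — back-door holds.
P(X|do(R)) = Σ_{N,T} P(X|R,N,T)·P(N,T).

P(X|do(R)): backdoor, adjust for {N, T}.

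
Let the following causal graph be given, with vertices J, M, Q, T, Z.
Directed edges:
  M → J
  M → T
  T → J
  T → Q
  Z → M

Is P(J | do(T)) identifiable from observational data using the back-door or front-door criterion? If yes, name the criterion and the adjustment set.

P(J|do(T)): backdoor, adjust for {M}.

desc(T)\{T}={J,Q}; candidates ⊆ {M,Z}.
size 0: {}; under {} T still reaches {J,M,Z} ∋ J.
{M}: T⊥J given {M} in G with T→· removed — back-door holds.
P(J|do(T)) = Σ_{M} P(J|T,M)·P(M).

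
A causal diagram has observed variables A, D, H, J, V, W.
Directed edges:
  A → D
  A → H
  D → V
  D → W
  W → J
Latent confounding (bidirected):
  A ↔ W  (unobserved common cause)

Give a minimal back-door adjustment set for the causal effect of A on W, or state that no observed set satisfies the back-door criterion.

desc(A)\{A}={D,H,J,V,W}; candidates ⊆ {—}.
A↔W: latent back-door arc(s) into A.
size 0: {}; under {} A still reaches {J,W} ∋ W.
A↔W cannot be blocked by any observed set — no back-door set.

A→W: no observed back-door set.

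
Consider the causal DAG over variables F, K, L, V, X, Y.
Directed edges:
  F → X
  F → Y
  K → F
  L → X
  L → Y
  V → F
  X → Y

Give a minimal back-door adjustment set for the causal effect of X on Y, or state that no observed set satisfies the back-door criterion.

X→Y: minimal back-door set {F, L}.

desc(X)\{X}={Y}; candidates ⊆ {F,K,L,V}.
size 0: {}; under {} X still reaches {F,K,L,V,Y} ∋ Y.
size 1: {F}, {K}, {L} …(+1); under {F} X still reaches {L,Y} ∋ Y.
{F,L}: X⊥Y given {F,L} in G with X→· removed — back-door holds.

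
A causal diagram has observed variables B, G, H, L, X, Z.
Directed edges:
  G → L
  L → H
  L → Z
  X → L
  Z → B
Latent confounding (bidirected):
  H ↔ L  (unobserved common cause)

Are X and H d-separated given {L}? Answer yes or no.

Bayes-Ball from X | {L} reaches {G,H}.
H ∈ reach(X|{L}) ⇒ X ⊥̸ H | {L}.

No — X and H are d-connected given {L}.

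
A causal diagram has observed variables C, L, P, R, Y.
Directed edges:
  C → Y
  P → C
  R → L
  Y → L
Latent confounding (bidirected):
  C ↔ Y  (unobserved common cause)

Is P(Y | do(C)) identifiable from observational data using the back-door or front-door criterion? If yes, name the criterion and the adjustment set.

P(Y|do(C)): not identifiable (no BD/FD set).

desc(C)\{C}={L,Y}; candidates ⊆ {P,R}.
C↔Y: latent back-door arc(s) into C.
size 0: {}; under {} C still reaches {L,P,Y} ∋ Y.
size 1: {P}, {R}; under {P} C still reaches {L,Y} ∋ Y.
size 2: {P,R}; under {P,R} C still reaches {L,Y} ∋ Y.
C↔Y cannot be blocked by any observed set — no back-door set.
No mediator lies on a directed C→…→Y path.
Neither criterion identifies P(Y|do(C)) in this graph.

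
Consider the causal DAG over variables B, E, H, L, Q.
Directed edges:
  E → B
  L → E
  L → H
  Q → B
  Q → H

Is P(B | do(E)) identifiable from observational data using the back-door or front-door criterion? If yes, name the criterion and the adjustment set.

P(B|do(E)): backdoor, adjust for ∅.

desc(E)\{E}={B}; candidates ⊆ {H,L,Q}.
∅: E⊥B given ∅ in G with E→· removed — back-door holds.
P(B|do(E)) = P(B|E) — no adjustment needed.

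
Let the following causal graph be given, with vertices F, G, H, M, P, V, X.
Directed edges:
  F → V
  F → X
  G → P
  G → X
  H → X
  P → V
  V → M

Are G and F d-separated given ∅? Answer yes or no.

Bayes-Ball from G | ∅ reaches {M,P,V,X}.
F ∉ reach(G|∅) ⇒ G ⊥ F | ∅.

Yes — G ⊥ F | ∅.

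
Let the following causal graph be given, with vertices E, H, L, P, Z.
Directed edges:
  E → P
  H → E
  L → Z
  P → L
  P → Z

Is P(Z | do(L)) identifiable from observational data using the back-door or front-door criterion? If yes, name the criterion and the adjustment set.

desc(L)\{L}={Z}; candidates ⊆ {E,H,P}.
size 0: {}; under {} L still reaches {E,H,P,Z} ∋ Z.
{P}: L⊥Z given {P} in G with L→· removed — back-door holds.
P(Z|do(L)) = Σ_{P} P(Z|L,P)·P(P).

P(Z|do(L)): backdoor, adjust for {P}.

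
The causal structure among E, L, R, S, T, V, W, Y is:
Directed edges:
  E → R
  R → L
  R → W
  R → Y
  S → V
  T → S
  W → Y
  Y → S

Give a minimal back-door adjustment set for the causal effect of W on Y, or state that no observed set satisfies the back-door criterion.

desc(W)\{W}={S,V,Y}; candidates ⊆ {E,L,R,T}.
size 0: {}; under {} W still reaches {E,L,R,S,V,Y} ∋ Y.
{R}: W⊥Y given {R} in G with W→· removed — back-door holds.

W→Y: minimal back-door set {R}.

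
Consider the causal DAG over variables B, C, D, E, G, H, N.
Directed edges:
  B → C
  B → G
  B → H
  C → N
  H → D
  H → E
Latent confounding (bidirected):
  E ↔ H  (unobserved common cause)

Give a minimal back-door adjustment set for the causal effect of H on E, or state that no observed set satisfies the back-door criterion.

H→E: no observed back-door set.

desc(H)\{H}={D,E}; candidates ⊆ {B,C,G,N}.
H↔E: latent back-door arc(s) into H.
size 0: {}; under {} H still reaches {B,C,E,G,N} ∋ E.
size 1: {B}, {C}, {G} …(+1); under {B} H still reaches {E} ∋ E.
size 2: {B,C}, {B,G}, {B,N} …(+3); under {B,C} H still reaches {E} ∋ E.
H↔E cannot be blocked by any observed set — no back-door set.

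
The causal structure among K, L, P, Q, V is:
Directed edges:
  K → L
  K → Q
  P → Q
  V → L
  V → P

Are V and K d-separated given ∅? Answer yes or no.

Bayes-Ball from V | ∅ reaches {L,P,Q}.
K ∉ reach(V|∅) ⇒ V ⊥ K | ∅.

Yes — V ⊥ K | ∅.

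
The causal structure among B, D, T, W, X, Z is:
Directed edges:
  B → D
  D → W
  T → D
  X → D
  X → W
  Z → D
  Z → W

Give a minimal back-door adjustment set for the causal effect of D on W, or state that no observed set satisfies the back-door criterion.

D→W: minimal back-door set {X, Z}.

desc(D)\{D}={W}; candidates ⊆ {B,T,X,Z}.
size 0: {}; under {} D still reaches {B,T,W,X,Z} ∋ W.
size 1: {B}, {T}, {X} …(+1); under {B} D still reaches {T,W,X,Z} ∋ W.
{X,Z}: D⊥W given {X,Z} in G with D→· removed — back-door holds.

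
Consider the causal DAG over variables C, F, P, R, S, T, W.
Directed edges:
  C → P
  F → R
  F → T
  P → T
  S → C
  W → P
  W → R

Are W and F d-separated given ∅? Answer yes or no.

Bayes-Ball from W | ∅ reaches {P,R,T}.
F ∉ reach(W|∅) ⇒ W ⊥ F | ∅.

Yes — W ⊥ F | ∅.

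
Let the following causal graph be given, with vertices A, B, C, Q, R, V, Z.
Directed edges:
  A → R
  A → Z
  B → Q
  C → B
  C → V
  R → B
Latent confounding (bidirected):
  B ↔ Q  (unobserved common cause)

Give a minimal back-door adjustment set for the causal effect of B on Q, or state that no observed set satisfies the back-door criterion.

desc(B)\{B}={Q}; candidates ⊆ {A,C,R,V,Z}.
B↔Q: latent back-door arc(s) into B.
size 0: {}; under {} B still reaches {A,C,Q,R,V,Z} ∋ Q.
size 1: {A}, {C}, {R} …(+2); under {A} B still reaches {C,Q,R,V} ∋ Q.
size 2: {A,C}, {A,R}, {A,V} …(+7); under {A,C} B still reaches {Q,R} ∋ Q.
B↔Q cannot be blocked by any observed set — no back-door set.

B→Q: no observed back-door set.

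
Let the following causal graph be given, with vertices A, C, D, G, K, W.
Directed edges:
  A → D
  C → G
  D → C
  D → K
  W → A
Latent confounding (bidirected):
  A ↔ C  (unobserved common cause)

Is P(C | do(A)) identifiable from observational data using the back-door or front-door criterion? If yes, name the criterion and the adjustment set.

desc(A)\{A}={C,D,G,K}; candidates ⊆ {W}.
A↔C: latent back-door arc(s) into A.
size 0: {}; under {} A still reaches {C,G,W} ∋ C.
size 1: {W}; under {W} A still reaches {C,G} ∋ C.
A↔C cannot be blocked by any observed set — no back-door set.
{D}: (i) intercepts every directed A→C path; (ii) no back-door A→{D}; (iii) {A} blocks every back-door {D}→C. Front-door holds.
P(C|do(A)) = Σ_{D} P(D|A) Σ_{A'} P(C|D,A')P(A').

P(C|do(A)): frontdoor, adjust for {D}.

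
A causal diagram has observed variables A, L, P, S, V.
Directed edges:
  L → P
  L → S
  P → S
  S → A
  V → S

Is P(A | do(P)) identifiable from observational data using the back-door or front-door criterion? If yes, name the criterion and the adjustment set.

P(A|do(P)): backdoor, adjust for {L}.

desc(P)\{P}={A,S}; candidates ⊆ {L,V}.
size 0: {}; under {} P still reaches {A,L,S} ∋ A.
{L}: P⊥A given {L} in G with P→· removed — back-door holds.
P(A|do(P)) = Σ_{L} P(A|P,L)·P(L).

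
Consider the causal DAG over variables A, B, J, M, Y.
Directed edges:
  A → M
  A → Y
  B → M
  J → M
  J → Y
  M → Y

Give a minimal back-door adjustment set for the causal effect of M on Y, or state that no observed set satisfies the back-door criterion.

M→Y: minimal back-door set {A, J}.

desc(M)\{M}={Y}; candidates ⊆ {A,B,J}.
size 0: {}; under {} M still reaches {A,B,J,Y} ∋ Y.
size 1: {A}, {B}, {J}; under {A} M still reaches {B,J,Y} ∋ Y.
{A,J}: M⊥Y given {A,J} in G with M→· removed — back-door holds.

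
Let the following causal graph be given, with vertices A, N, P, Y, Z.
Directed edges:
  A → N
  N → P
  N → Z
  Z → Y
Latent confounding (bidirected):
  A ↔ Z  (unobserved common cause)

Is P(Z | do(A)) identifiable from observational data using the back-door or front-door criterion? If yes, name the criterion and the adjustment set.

desc(A)\{A}={N,P,Y,Z}; candidates ⊆ {—}.
A↔Z: latent back-door arc(s) into A.
size 0: {}; under {} A still reaches {Y,Z} ∋ Z.
A↔Z cannot be blocked by any observed set — no back-door set.
{N}: (i) intercepts every directed A→Z path; (ii) no back-door A→{N}; (iii) {A} blocks every back-door {N}→Z. Front-door holds.
P(Z|do(A)) = Σ_{N} P(N|A) Σ_{A'} P(Z|N,A')P(A').

P(Z|do(A)): frontdoor, adjust for {N}.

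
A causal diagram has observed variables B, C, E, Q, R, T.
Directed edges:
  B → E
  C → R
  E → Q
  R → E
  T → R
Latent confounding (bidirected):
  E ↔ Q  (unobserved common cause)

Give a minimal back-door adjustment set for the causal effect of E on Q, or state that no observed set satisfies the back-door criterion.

desc(E)\{E}={Q}; candidates ⊆ {B,C,R,T}.
E↔Q: latent back-door arc(s) into E.
size 0: {}; under {} E still reaches {B,C,Q,R,T} ∋ Q.
size 1: {B}, {C}, {R} …(+1); under {B} E still reaches {C,Q,R,T} ∋ Q.
size 2: {B,C}, {B,R}, {B,T} …(+3); under {B,C} E still reaches {Q,R,T} ∋ Q.
E↔Q cannot be blocked by any observed set — no back-door set.

E→Q: no observed back-door set.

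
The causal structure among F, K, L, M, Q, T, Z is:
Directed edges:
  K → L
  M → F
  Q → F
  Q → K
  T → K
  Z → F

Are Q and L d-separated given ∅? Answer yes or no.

Bayes-Ball from Q | ∅ reaches {F,K,L}.
L ∈ reach(Q|∅) ⇒ Q ⊥̸ L | ∅.

No — Q and L are d-connected given ∅.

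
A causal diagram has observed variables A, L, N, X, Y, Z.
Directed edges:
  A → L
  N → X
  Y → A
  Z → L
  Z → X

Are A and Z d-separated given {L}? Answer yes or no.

No — A and Z are d-connected given {L}.

Bayes-Ball from A | {L} reaches {X,Y,Z}.
Z ∈ reach(A|{L}) ⇒ A ⊥̸ Z | {L}.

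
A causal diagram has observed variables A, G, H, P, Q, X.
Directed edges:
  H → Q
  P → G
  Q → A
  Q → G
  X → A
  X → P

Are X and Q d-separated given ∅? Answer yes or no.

Bayes-Ball from X | ∅ reaches {A,G,P}.
Q ∉ reach(X|∅) ⇒ X ⊥ Q | ∅.

Yes — X ⊥ Q | ∅.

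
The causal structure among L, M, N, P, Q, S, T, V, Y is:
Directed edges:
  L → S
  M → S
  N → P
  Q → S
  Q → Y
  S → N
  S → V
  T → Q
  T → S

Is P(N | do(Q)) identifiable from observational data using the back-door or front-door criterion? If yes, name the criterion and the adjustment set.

desc(Q)\{Q}={N,P,S,V,Y}; candidates ⊆ {L,M,T}.
size 0: {}; under {} Q still reaches {N,P,S,T,V} ∋ N.
{T}: Q⊥N given {T} in G with Q→· removed — back-door holds.
P(N|do(Q)) = Σ_{T} P(N|Q,T)·P(T).

P(N|do(Q)): backdoor, adjust for {T}.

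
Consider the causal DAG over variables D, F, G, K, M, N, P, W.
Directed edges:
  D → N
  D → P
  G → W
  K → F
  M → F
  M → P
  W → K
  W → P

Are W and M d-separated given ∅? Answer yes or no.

Bayes-Ball from W | ∅ reaches {F,G,K,P}.
M ∉ reach(W|∅) ⇒ W ⊥ M | ∅.

Yes — W ⊥ M | ∅.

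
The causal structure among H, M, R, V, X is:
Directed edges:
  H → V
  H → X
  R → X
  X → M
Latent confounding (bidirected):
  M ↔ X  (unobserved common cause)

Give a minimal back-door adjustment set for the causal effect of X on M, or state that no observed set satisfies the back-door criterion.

X→M: no observed back-door set.

desc(X)\{X}={M}; candidates ⊆ {H,R,V}.
X↔M: latent back-door arc(s) into X.
size 0: {}; under {} X still reaches {H,M,R,V} ∋ M.
size 1: {H}, {R}, {V}; under {H} X still reaches {M,R} ∋ M.
size 2: {H,R}, {H,V}, {R,V}; under {H,R} X still reaches {M} ∋ M.
X↔M cannot be blocked by any observed set — no back-door set.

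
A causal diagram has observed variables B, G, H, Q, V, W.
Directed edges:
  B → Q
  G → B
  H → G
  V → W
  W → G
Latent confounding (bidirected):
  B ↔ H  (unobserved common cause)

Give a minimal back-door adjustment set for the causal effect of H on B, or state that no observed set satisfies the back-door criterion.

H→B: no observed back-door set.

desc(H)\{H}={B,G,Q}; candidates ⊆ {V,W}.
H↔B: latent back-door arc(s) into H.
size 0: {}; under {} H still reaches {B,Q} ∋ B.
size 1: {V}, {W}; under {V} H still reaches {B,Q} ∋ B.
size 2: {V,W}; under {V,W} H still reaches {B,Q} ∋ B.
H↔B cannot be blocked by any observed set — no back-door set.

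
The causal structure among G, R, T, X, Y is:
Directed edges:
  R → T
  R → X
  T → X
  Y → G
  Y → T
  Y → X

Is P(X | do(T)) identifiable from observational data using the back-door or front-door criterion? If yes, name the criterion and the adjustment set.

P(X|do(T)): backdoor, adjust for {R, Y}.

desc(T)\{T}={X}; candidates ⊆ {G,R,Y}.
size 0: {}; under {} T still reaches {G,R,X,Y} ∋ X.
size 1: {G}, {R}, {Y}; under {G} T still reaches {R,X,Y} ∋ X.
{R,Y}: T⊥X given {R,Y} in G with T→· removed — back-door holds.
P(X|do(T)) = Σ_{R,Y} P(X|T,R,Y)·P(R,Y).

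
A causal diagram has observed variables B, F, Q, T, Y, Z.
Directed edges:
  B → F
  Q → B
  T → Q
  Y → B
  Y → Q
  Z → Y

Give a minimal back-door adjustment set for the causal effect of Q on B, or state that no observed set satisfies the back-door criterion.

Q→B: minimal back-door set {Y}.

desc(Q)\{Q}={B,F}; candidates ⊆ {T,Y,Z}.
size 0: {}; under {} Q still reaches {B,F,T,Y,Z} ∋ B.
{Y}: Q⊥B given {Y} in G with Q→· removed — back-door holds.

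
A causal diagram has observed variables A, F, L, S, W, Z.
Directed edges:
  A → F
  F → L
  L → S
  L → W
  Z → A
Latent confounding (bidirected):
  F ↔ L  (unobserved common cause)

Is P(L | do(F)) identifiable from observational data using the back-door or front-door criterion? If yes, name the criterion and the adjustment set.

P(L|do(F)): not identifiable (no BD/FD set).

desc(F)\{F}={L,S,W}; candidates ⊆ {A,Z}.
F↔L: latent back-door arc(s) into F.
size 0: {}; under {} F still reaches {A,L,S,W,Z} ∋ L.
size 1: {A}, {Z}; under {A} F still reaches {L,S,W} ∋ L.
size 2: {A,Z}; under {A,Z} F still reaches {L,S,W} ∋ L.
F↔L cannot be blocked by any observed set — no back-door set.
No mediator lies on a directed F→…→L path.
Neither criterion identifies P(L|do(F)) in this graph.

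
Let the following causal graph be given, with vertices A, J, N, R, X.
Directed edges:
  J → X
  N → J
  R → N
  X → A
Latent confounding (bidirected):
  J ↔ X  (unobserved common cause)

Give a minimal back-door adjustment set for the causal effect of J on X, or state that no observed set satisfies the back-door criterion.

desc(J)\{J}={A,X}; candidates ⊆ {N,R}.
J↔X: latent back-door arc(s) into J.
size 0: {}; under {} J still reaches {A,N,R,X} ∋ X.
size 1: {N}, {R}; under {N} J still reaches {A,X} ∋ X.
size 2: {N,R}; under {N,R} J still reaches {A,X} ∋ X.
J↔X cannot be blocked by any observed set — no back-door set.

J→X: no observed back-door set.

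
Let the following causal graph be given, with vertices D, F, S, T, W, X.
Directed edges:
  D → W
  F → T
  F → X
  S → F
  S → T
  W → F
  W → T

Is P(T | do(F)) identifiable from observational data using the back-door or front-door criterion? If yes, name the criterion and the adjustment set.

desc(F)\{F}={T,X}; candidates ⊆ {D,S,W}.
size 0: {}; under {} F still reaches {D,S,T,W} ∋ T.
size 1: {D}, {S}, {W}; under {D} F still reaches {S,T,W} ∋ T.
{S,W}: F⊥T given {S,W} in G with F→· removed — back-door holds.
P(T|do(F)) = Σ_{S,W} P(T|F,S,W)·P(S,W).

P(T|do(F)): backdoor, adjust for {S, W}.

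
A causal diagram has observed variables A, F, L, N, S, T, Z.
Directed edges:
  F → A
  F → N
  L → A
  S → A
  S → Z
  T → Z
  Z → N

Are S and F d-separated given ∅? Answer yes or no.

Yes — S ⊥ F | ∅.

Bayes-Ball from S | ∅ reaches {A,N,Z}.
F ∉ reach(S|∅) ⇒ S ⊥ F | ∅.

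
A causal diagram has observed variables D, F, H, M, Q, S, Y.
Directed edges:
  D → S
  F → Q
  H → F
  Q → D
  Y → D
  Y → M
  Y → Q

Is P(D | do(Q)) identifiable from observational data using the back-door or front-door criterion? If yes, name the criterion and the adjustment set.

desc(Q)\{Q}={D,S}; candidates ⊆ {F,H,M,Y}.
size 0: {}; under {} Q still reaches {D,F,H,M,S,Y} ∋ D.
{Y}: Q⊥D given {Y} in G with Q→· removed — back-door holds.
P(D|do(Q)) = Σ_{Y} P(D|Q,Y)·P(Y).

P(D|do(Q)): backdoor, adjust for {Y}.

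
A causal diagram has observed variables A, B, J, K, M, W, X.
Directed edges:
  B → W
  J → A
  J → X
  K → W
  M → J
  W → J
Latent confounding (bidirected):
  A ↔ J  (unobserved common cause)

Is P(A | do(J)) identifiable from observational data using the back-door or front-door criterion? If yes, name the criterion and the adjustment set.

desc(J)\{J}={A,X}; candidates ⊆ {B,K,M,W}.
J↔A: latent back-door arc(s) into J.
size 0: {}; under {} J still reaches {A,B,K,M,W} ∋ A.
size 1: {B}, {K}, {M} …(+1); under {B} J still reaches {A,K,M,W} ∋ A.
size 2: {B,K}, {B,M}, {B,W} …(+3); under {B,K} J still reaches {A,M,W} ∋ A.
J↔A cannot be blocked by any observed set — no back-door set.
No mediator lies on a directed J→…→A path.
Neither criterion identifies P(A|do(J)) in this graph.

P(A|do(J)): not identifiable (no BD/FD set).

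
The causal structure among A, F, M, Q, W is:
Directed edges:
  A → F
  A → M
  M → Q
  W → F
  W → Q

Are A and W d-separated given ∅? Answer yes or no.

Yes — A ⊥ W | ∅.

Bayes-Ball from A | ∅ reaches {F,M,Q}.
W ∉ reach(A|∅) ⇒ A ⊥ W | ∅.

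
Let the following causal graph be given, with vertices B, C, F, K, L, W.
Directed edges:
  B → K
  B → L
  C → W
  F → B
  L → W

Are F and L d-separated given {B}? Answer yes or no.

Bayes-Ball from F | {B} reaches ∅.
L ∉ reach(F|{B}) ⇒ F ⊥ L | {B}.

Yes — F ⊥ L | {B}.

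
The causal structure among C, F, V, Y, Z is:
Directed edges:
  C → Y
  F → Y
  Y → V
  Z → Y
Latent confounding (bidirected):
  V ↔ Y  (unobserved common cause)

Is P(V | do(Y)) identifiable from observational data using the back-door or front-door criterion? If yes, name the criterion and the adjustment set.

P(V|do(Y)): not identifiable (no BD/FD set).

desc(Y)\{Y}={V}; candidates ⊆ {C,F,Z}.
Y↔V: latent back-door arc(s) into Y.
size 0: {}; under {} Y still reaches {C,F,V,Z} ∋ V.
size 1: {C}, {F}, {Z}; under {C} Y still reaches {F,V,Z} ∋ V.
size 2: {C,F}, {C,Z}, {F,Z}; under {C,F} Y still reaches {V,Z} ∋ V.
Y↔V cannot be blocked by any observed set — no back-door set.
No mediator lies on a directed Y→…→V path.
Neither criterion identifies P(V|do(Y)) in this graph.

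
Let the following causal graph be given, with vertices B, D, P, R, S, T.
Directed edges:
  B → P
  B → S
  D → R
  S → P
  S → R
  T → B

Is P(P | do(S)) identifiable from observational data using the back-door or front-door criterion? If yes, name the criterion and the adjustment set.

P(P|do(S)): backdoor, adjust for {B}.

desc(S)\{S}={P,R}; candidates ⊆ {B,D,T}.
size 0: {}; under {} S still reaches {B,P,T} ∋ P.
{B}: S⊥P given {B} in G with S→· removed — back-door holds.
P(P|do(S)) = Σ_{B} P(P|S,B)·P(B).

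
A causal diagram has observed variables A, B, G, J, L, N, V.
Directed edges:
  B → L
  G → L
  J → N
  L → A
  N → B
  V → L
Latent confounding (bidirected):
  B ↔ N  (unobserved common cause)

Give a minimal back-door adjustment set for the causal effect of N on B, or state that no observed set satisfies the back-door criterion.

N→B: no observed back-door set.

desc(N)\{N}={A,B,L}; candidates ⊆ {G,J,V}.
N↔B: latent back-door arc(s) into N.
size 0: {}; under {} N still reaches {A,B,J,L} ∋ B.
size 1: {G}, {J}, {V}; under {G} N still reaches {A,B,J,L} ∋ B.
size 2: {G,J}, {G,V}, {J,V}; under {G,J} N still reaches {A,B,L} ∋ B.
N↔B cannot be blocked by any observed set — no back-door set.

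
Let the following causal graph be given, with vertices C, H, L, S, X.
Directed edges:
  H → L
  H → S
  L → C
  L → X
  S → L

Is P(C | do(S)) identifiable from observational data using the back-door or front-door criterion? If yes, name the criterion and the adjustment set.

desc(S)\{S}={C,L,X}; candidates ⊆ {H}.
size 0: {}; under {} S still reaches {C,H,L,X} ∋ C.
{H}: S⊥C given {H} in G with S→· removed — back-door holds.
P(C|do(S)) = Σ_{H} P(C|S,H)·P(H).

P(C|do(S)): backdoor, adjust for {H}.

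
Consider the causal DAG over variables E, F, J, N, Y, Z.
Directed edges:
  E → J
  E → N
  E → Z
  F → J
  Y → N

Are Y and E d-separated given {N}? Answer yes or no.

No — Y and E are d-connected given {N}.

Bayes-Ball from Y | {N} reaches {E,J,Z}.
E ∈ reach(Y|{N}) ⇒ Y ⊥̸ E | {N}.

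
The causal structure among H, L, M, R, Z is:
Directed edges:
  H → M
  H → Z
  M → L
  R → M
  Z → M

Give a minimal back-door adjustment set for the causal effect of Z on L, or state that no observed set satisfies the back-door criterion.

Z→L: minimal back-door set {H}.

desc(Z)\{Z}={L,M}; candidates ⊆ {H,R}.
size 0: {}; under {} Z still reaches {H,L,M} ∋ L.
{H}: Z⊥L given {H} in G with Z→· removed — back-door holds.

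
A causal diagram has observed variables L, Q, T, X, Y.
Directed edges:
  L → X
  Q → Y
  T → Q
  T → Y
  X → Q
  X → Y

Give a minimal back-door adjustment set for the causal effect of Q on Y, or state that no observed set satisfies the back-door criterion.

Q→Y: minimal back-door set {T, X}.

desc(Q)\{Q}={Y}; candidates ⊆ {L,T,X}.
size 0: {}; under {} Q still reaches {L,T,X,Y} ∋ Y.
size 1: {L}, {T}, {X}; under {L} Q still reaches {T,X,Y} ∋ Y.
{T,X}: Q⊥Y given {T,X} in G with Q→· removed — back-door holds.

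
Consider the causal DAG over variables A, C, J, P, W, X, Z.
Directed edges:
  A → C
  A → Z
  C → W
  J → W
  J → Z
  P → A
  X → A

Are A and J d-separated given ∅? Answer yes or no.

Bayes-Ball from A | ∅ reaches {C,P,W,X,Z}.
J ∉ reach(A|∅) ⇒ A ⊥ J | ∅.

Yes — A ⊥ J | ∅.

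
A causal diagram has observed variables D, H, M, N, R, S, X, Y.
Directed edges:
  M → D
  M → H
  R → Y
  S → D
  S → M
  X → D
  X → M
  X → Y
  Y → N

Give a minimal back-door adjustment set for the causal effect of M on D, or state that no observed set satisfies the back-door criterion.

desc(M)\{M}={D,H}; candidates ⊆ {N,R,S,X,Y}.
size 0: {}; under {} M still reaches {D,N,S,X,Y} ∋ D.
size 1: {N}, {R}, {S} …(+2); under {N} M still reaches {D,R,S,X,Y} ∋ D.
{S,X}: M⊥D given {S,X} in G with M→· removed — back-door holds.

M→D: minimal back-door set {S, X}.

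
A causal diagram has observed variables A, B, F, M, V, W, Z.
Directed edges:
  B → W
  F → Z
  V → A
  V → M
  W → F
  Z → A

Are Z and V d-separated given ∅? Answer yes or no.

Bayes-Ball from Z | ∅ reaches {A,B,F,W}.
V ∉ reach(Z|∅) ⇒ Z ⊥ V | ∅.

Yes — Z ⊥ V | ∅.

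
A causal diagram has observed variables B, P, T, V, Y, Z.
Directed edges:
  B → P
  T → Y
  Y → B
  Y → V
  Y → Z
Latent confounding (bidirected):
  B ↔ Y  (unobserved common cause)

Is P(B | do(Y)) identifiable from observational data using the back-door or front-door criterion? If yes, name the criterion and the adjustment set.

P(B|do(Y)): not identifiable (no BD/FD set).

desc(Y)\{Y}={B,P,V,Z}; candidates ⊆ {T}.
Y↔B: latent back-door arc(s) into Y.
size 0: {}; under {} Y still reaches {B,P,T} ∋ B.
size 1: {T}; under {T} Y still reaches {B,P} ∋ B.
Y↔B cannot be blocked by any observed set — no back-door set.
No mediator lies on a directed Y→…→B path.
Neither criterion identifies P(B|do(Y)) in this graph.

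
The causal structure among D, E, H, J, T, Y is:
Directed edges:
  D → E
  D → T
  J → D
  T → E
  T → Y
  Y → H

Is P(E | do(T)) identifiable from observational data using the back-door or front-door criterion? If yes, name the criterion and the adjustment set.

desc(T)\{T}={E,H,Y}; candidates ⊆ {D,J}.
size 0: {}; under {} T still reaches {D,E,J} ∋ E.
{D}: T⊥E given {D} in G with T→· removed — back-door holds.
P(E|do(T)) = Σ_{D} P(E|T,D)·P(D).

P(E|do(T)): backdoor, adjust for {D}.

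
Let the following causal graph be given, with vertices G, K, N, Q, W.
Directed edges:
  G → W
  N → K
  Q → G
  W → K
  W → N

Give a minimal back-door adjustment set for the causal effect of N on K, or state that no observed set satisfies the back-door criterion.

N→K: minimal back-door set {W}.

desc(N)\{N}={K}; candidates ⊆ {G,Q,W}.
size 0: {}; under {} N still reaches {G,K,Q,W} ∋ K.
{W}: N⊥K given {W} in G with N→· removed — back-door holds.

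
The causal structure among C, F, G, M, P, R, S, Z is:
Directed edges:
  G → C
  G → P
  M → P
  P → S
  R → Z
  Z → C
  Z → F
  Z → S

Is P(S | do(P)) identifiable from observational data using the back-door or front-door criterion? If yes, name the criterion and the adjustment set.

P(S|do(P)): backdoor, adjust for ∅.

desc(P)\{P}={S}; candidates ⊆ {C,F,G,M,R,Z}.
∅: P⊥S given ∅ in G with P→· removed — back-door holds.
P(S|do(P)) = P(S|P) — no adjustment needed.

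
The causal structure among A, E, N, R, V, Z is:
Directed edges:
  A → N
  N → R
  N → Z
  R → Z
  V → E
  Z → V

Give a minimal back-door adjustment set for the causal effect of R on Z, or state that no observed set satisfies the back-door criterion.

R→Z: minimal back-door set {N}.

desc(R)\{R}={E,V,Z}; candidates ⊆ {A,N}.
size 0: {}; under {} R still reaches {A,E,N,V,Z} ∋ Z.
{N}: R⊥Z given {N} in G with R→· removed — back-door holds.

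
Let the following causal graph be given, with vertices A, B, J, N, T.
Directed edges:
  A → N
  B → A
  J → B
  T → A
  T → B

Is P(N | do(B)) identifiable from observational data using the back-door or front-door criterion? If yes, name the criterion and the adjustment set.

P(N|do(B)): backdoor, adjust for {T}.

desc(B)\{B}={A,N}; candidates ⊆ {J,T}.
size 0: {}; under {} B still reaches {A,J,N,T} ∋ N.
{T}: B⊥N given {T} in G with B→· removed — back-door holds.
P(N|do(B)) = Σ_{T} P(N|B,T)·P(T).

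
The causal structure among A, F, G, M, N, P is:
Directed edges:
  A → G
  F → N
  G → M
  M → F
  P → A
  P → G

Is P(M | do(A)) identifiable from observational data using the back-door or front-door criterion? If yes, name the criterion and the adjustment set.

desc(A)\{A}={F,G,M,N}; candidates ⊆ {P}.
size 0: {}; under {} A still reaches {F,G,M,N,P} ∋ M.
{P}: A⊥M given {P} in G with A→· removed — back-door holds.
P(M|do(A)) = Σ_{P} P(M|A,P)·P(P).

P(M|do(A)): backdoor, adjust for {P}.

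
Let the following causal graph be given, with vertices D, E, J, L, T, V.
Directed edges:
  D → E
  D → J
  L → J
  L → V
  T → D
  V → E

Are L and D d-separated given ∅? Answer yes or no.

Bayes-Ball from L | ∅ reaches {E,J,V}.
D ∉ reach(L|∅) ⇒ L ⊥ D | ∅.

Yes — L ⊥ D | ∅.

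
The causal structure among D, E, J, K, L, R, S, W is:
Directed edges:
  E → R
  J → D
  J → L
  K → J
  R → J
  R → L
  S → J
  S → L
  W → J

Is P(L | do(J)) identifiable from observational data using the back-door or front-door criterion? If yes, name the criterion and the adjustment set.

P(L|do(J)): backdoor, adjust for {R, S}.

desc(J)\{J}={D,L}; candidates ⊆ {E,K,R,S,W}.
size 0: {}; under {} J still reaches {E,K,L,R,S,W} ∋ L.
size 1: {E}, {K}, {R} …(+2); under {E} J still reaches {K,L,R,S,W} ∋ L.
{R,S}: J⊥L given {R,S} in G with J→· removed — back-door holds.
P(L|do(J)) = Σ_{R,S} P(L|J,R,S)·P(R,S).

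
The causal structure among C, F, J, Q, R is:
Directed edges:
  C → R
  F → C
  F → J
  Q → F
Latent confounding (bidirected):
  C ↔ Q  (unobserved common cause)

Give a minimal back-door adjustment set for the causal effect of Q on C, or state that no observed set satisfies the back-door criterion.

desc(Q)\{Q}={C,F,J,R}; candidates ⊆ {—}.
Q↔C: latent back-door arc(s) into Q.
size 0: {}; under {} Q still reaches {C,R} ∋ C.
Q↔C cannot be blocked by any observed set — no back-door set.

Q→C: no observed back-door set.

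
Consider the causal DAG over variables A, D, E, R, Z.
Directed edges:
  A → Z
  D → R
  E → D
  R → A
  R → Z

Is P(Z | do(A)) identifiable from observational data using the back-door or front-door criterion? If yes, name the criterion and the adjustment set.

desc(A)\{A}={Z}; candidates ⊆ {D,E,R}.
size 0: {}; under {} A still reaches {D,E,R,Z} ∋ Z.
{R}: A⊥Z given {R} in G with A→· removed — back-door holds.
P(Z|do(A)) = Σ_{R} P(Z|A,R)·P(R).

P(Z|do(A)): backdoor, adjust for {R}.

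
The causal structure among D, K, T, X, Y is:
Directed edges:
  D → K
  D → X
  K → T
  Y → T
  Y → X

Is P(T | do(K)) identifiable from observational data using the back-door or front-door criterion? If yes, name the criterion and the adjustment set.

desc(K)\{K}={T}; candidates ⊆ {D,X,Y}.
∅: K⊥T given ∅ in G with K→· removed — back-door holds.
P(T|do(K)) = P(T|K) — no adjustment needed.

P(T|do(K)): backdoor, adjust for ∅.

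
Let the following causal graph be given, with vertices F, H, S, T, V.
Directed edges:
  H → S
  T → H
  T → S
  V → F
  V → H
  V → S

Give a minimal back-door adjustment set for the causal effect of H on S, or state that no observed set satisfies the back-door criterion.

H→S: minimal back-door set {T, V}.

desc(H)\{H}={S}; candidates ⊆ {F,T,V}.
size 0: {}; under {} H still reaches {F,S,T,V} ∋ S.
size 1: {F}, {T}, {V}; under {F} H still reaches {S,T,V} ∋ S.
{T,V}: H⊥S given {T,V} in G with H→· removed — back-door holds.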